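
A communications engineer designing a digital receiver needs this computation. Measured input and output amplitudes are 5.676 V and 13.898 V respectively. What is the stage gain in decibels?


Voltage gain in dB:
G = 20 * log10(Vout / Vin)
  = 20 * log10(13.898 / 5.676)
  = 20 * log10(2.448555)
  = 20 * 0.38891
  = 7.78 dB

7.78 dB


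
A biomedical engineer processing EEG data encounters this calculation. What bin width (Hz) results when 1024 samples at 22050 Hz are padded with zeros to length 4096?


Frequency resolution after zero-padding:
N_padded = 1024 * 4 = 4096
df = fs / N_padded
   = 22050 / 4096
   = 5.3833 Hz

5.3833 Hz


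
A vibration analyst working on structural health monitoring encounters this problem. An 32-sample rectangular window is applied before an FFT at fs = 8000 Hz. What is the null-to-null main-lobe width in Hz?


Main lobe width for a rectangular window:
Width = 2 * fs / N
      = 2 * 8000 / 32
      = 16000 / 32
      = 500.0 Hz

500.0 Hz


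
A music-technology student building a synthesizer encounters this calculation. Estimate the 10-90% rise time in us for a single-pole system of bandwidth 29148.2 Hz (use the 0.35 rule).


Rise time from bandwidth relationship:
tr = 0.35 / BW
   = 0.35 / 29148.2
   = 1.200760253e-05 s
   = 12.0076 us

12.0076 us


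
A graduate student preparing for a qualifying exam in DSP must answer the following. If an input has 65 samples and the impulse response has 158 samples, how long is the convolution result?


Linear convolution output length:
L = N + M - 1
  = 65 + 158 - 1
  = 222 samples

222


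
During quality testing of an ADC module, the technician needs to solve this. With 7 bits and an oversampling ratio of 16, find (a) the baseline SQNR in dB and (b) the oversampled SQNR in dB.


Step 1 — baseline SQNR at Nyquist:
SQNR_base = 6.02*N + 1.76
          = 6.02*7 + 1.76
          = 43.9 dB

Step 2 — oversampling processing gain:
G = 10*log10(OSR) = 10*log10(16) = 12.04 dB

Step 3 — total:
SQNR_total = 43.9 + 12.04 = 55.94 dB

Base SQNR = 43.9 dB; oversampled SQNR = 55.94 dB


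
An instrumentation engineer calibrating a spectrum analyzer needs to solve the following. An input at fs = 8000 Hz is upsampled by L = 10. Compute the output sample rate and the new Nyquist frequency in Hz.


Step 1 — output sample rate after interpolation by L:
fs_out = L * fs_in = 10 * 8000 = 80000 Hz

Step 2 — Nyquist frequency of the output stream:
f_Nyq = fs_out / 2 = 80000 / 2 = 40000.0 Hz

fs_out = 80000 Hz; f_Nyquist = 40000.0 Hz


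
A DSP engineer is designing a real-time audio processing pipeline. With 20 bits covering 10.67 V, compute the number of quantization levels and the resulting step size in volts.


Step 1 — number of quantization levels:
L = 2^N = 2^20 = 1048576

Step 2 — LSB step size:
delta = Vfs / L
      = 10.67 / 1048576
      = 1.018e-05 V

Levels = 1048576; step size = 1.018e-05 V


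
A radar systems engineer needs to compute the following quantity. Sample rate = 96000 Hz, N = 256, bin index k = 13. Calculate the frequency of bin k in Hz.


Frequency of DFT bin k:
f_k = k * fs / N
    = 13 * 96000 / 256
    = 1248000 / 256
    = 4875.0 Hz

4875.0 Hz


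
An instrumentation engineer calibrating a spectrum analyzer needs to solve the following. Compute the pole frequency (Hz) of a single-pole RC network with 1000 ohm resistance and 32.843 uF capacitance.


Cutoff frequency of a first-order RC filter:
fc = 1 / (2 * pi * R * C)
C = 32.843 uF = 3.2843e-05 F
fc = 1 / (2 * pi * 1000 * 3.2843e-05)
   = 1 / 0.2063586550437
   = 4.845932 Hz

4.845932 Hz


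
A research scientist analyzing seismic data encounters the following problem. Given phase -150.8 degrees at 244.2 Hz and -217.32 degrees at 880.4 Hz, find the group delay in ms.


Group delay from phase difference:
tau = -d(phi)/d(omega)
d(phi) = -66.52 deg = -1.160993 rad
d(omega) = 2*pi*(880.4 - 244.2) = 3997.3625 rad/s
tau = -(-1.160993) / 3997.3625
    = 0.2904 ms

0.2904 ms


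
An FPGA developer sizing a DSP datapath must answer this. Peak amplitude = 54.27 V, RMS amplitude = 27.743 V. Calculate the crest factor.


Crest factor is the ratio of peak to RMS:
CF = V_peak / V_rms
   = 54.27 / 27.743
   = 1.9562

1.9562


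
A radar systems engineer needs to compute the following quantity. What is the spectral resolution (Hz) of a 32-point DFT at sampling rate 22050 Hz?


DFT frequency resolution:
df = fs / N
   = 22050 / 32
   = 689.0625 Hz

689.0625 Hz


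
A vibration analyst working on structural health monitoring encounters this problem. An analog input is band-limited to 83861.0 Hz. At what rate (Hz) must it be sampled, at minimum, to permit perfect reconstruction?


The Nyquist rate is twice the maximum frequency component.
fs_min = 2 * fmax
      = 2 * 83861.0
      = 167722.0 Hz

167722.0


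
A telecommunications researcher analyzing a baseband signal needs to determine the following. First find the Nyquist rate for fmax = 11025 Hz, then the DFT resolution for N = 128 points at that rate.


Step 1 — Nyquist sampling rate:
fs = 2 * fmax = 2 * 11025 = 22050 Hz

Step 2 — DFT bin spacing:
df = fs / N = 22050 / 128 = 172.2656 Hz

172.2656 Hz


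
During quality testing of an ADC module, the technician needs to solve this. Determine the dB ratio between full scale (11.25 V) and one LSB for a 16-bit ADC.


Dynamic range from full-scale to LSB:
V_min = V_max / 2^bits = 11.25 / 2^16
DR = 20 * log10(V_max / V_min)
   = 20 * log10(2^16)
   = 20 * 16 * log10(2)
   = 96.33 dB

96.33 dB


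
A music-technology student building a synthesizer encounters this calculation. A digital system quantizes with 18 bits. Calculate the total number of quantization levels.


Number of quantization levels = 2^N
= 2^18
= 262144

262144


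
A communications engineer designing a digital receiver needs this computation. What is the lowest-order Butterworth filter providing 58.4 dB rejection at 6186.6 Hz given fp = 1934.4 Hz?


Butterworth filter order formula:
n = log10(10^(A/10) - 1) / (2 * log10(f_stop/f_pass))
10^(58.4/10) - 1 = 691829.9709
f_stop/f_pass = 6186.6 / 1934.4 = 3.1982
n = 5.7833 -> ceil = 6

6


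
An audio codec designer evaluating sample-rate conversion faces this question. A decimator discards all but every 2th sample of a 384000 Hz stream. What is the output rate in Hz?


Decimation reduces the sample rate:
fs_out = fs_in / M
       = 384000 / 2
       = 192000.0 Hz

192000.0 Hz


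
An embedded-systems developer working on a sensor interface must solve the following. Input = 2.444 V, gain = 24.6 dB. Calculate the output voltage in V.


Output voltage from dB gain:
V_out = V_in * 10^(gain_dB / 20)
      = 2.444 * 10^(24.6 / 20)
      = 2.444 * 16.982437
      = 41.5051 V

41.5051 V


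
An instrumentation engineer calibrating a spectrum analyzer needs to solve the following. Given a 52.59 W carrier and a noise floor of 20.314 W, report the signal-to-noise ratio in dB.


SNR in decibels:
SNR = 10 * log10(Ps / Pn)
    = 10 * log10(52.59 / 20.314)
    = 10 * log10(2.5889)
    = 10 * 0.4131
    = 4.13 dB

4.13 dB


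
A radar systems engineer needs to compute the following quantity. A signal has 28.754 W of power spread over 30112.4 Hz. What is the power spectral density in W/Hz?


Power spectral density:
PSD = P / BW
    = 28.754 / 30112.4
    = 0.00095489 W/Hz

0.00095489 W/Hz


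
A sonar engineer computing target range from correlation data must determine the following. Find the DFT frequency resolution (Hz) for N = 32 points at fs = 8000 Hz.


DFT frequency resolution:
df = fs / N
   = 8000 / 32
   = 250.0 Hz

250.0 Hz


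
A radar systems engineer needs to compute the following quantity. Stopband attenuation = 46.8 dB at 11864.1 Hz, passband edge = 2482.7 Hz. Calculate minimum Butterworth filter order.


Butterworth filter order formula:
n = log10(10^(A/10) - 1) / (2 * log10(f_stop/f_pass))
10^(46.8/10) - 1 = 47862.0092
f_stop/f_pass = 11864.1 / 2482.7 = 4.7787
n = 3.4447 -> ceil = 4

4


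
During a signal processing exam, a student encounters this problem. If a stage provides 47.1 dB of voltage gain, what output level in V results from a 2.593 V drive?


Output voltage from dB gain:
V_out = V_in * 10^(gain_dB / 20)
      = 2.593 * 10^(47.1 / 20)
      = 2.593 * 226.464431
      = 587.2223 V

587.2223 V


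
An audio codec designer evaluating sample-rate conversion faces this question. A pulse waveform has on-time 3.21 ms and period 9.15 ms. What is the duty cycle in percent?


Duty cycle as a percentage:
DC = (t_on / T) * 100
   = (3.21 / 9.15) * 100
   = 0.35082 * 100
   = 35.08 %

35.08 %


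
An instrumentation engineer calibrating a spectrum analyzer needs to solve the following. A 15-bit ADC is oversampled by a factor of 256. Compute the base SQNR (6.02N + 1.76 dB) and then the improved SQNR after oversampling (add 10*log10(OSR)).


Step 1 — baseline SQNR at Nyquist:
SQNR_base = 6.02*N + 1.76
          = 6.02*15 + 1.76
          = 92.06 dB

Step 2 — oversampling processing gain:
G = 10*log10(OSR) = 10*log10(256) = 24.08 dB

Step 3 — total:
SQNR_total = 92.06 + 24.08 = 116.14 dB

Base SQNR = 92.06 dB; oversampled SQNR = 116.14 dB


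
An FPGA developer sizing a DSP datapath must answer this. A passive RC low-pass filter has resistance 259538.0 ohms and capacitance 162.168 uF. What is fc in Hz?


Cutoff frequency of a first-order RC filter:
fc = 1 / (2 * pi * R * C)
C = 162.168 uF = 0.000162168 F
fc = 1 / (2 * pi * 259538.0 * 0.000162168)
   = 1 / 264.45146827578
   = 0.003781 Hz

0.003781 Hz


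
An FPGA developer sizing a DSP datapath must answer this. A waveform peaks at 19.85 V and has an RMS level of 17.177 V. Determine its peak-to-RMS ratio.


Crest factor is the ratio of peak to RMS:
CF = V_peak / V_rms
   = 19.85 / 17.177
   = 1.1556

1.1556


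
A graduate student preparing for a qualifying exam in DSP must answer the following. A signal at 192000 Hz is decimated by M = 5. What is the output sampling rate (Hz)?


Decimation reduces the sample rate:
fs_out = fs_in / M
       = 192000 / 5
       = 38400.0 Hz

38400.0 Hz


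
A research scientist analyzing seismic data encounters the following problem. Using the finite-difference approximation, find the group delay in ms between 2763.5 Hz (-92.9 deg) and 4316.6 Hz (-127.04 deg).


Group delay from phase difference:
tau = -d(phi)/d(omega)
d(phi) = -34.14 deg = -0.595855 rad
d(omega) = 2*pi*(4316.6 - 2763.5) = 9758.4151 rad/s
tau = -(-0.595855) / 9758.4151
    = 0.0611 ms

0.0611 ms


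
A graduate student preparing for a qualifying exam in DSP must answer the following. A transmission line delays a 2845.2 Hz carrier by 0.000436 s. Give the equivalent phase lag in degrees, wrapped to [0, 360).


Phase shift from frequency and time delay:
phi = 360 * f * t_delay
    = 360 * 2845.2 * 0.000436
    = 446.58 degrees
    mod 360 = 86.58 degrees

86.58 degrees


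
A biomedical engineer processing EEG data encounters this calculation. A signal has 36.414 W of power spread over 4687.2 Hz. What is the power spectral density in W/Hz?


Power spectral density:
PSD = P / BW
    = 36.414 / 4687.2
    = 0.00776882 W/Hz

0.00776882 W/Hz


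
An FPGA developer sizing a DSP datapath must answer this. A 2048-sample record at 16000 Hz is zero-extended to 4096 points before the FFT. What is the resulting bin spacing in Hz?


Frequency resolution after zero-padding:
N_padded = 2048 * 2 = 4096
df = fs / N_padded
   = 16000 / 4096
   = 3.9062 Hz

3.9062 Hz


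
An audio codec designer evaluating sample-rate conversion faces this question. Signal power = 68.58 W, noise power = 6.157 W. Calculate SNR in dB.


SNR in decibels:
SNR = 10 * log10(Ps / Pn)
    = 10 * log10(68.58 / 6.157)
    = 10 * log10(11.1385)
    = 10 * 1.0468
    = 10.47 dB

10.47 dB


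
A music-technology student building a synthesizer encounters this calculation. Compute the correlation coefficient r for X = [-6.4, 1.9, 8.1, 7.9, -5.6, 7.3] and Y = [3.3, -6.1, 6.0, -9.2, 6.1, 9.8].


Pearson correlation coefficient (population):
r = cov(X,Y) / (std(X) * std(Y))
Mean X = 2.2, Mean Y = 1.65
Cov(X,Y) = -6.865
Std(X) = 6.167117, Std(Y) = 6.89994
r = -0.1613

-0.1613


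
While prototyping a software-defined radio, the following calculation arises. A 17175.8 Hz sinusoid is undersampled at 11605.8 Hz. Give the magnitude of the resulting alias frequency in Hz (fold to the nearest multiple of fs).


Compute the nearest integer multiple of fs to the signal:
n = round(17175.8 / 11605.8) = 1
f_alias = |17175.8 - 1 * 11605.8|
        = |17175.8 - 11605.8|
        = 5570.0 Hz

5570.0


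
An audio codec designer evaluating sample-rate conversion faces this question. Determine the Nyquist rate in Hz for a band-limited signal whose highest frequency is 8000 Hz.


The Nyquist rate is twice the maximum frequency component.
fs_min = 2 * fmax
      = 2 * 8000
      = 16000 Hz

16000


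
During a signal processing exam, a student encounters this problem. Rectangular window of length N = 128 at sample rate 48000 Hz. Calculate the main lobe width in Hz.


Main lobe width for a rectangular window:
Width = 2 * fs / N
      = 2 * 48000 / 128
      = 96000 / 128
      = 750.0 Hz

750.0 Hz


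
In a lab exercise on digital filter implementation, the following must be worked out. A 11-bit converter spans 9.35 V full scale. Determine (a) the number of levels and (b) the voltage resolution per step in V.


Step 1 — number of quantization levels:
L = 2^N = 2^11 = 2048

Step 2 — LSB step size:
delta = Vfs / L
      = 9.35 / 2048
      = 0.00456543 V

Levels = 2048; step size = 0.00456543 V


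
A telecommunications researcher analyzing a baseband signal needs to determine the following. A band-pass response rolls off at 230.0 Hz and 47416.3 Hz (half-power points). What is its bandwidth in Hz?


Bandwidth is the difference of -3dB frequencies:
BW = f_high - f_low
   = 47416.3 - 230.0
   = 47186.3 Hz

47186.3 Hz


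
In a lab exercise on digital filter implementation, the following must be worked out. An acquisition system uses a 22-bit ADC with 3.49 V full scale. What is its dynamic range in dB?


Dynamic range from full-scale to LSB:
V_min = V_max / 2^bits = 3.49 / 2^22
DR = 20 * log10(V_max / V_min)
   = 20 * log10(2^22)
   = 20 * 22 * log10(2)
   = 132.45 dB

132.45 dB


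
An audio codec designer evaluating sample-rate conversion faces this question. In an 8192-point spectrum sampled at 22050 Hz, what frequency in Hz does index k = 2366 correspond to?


Frequency of DFT bin k:
f_k = k * fs / N
    = 2366 * 22050 / 8192
    = 52170300 / 8192
    = 6368.445 Hz

6368.445 Hz


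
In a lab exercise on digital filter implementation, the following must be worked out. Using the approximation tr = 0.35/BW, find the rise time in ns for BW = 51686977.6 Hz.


Rise time from bandwidth relationship:
tr = 0.35 / BW
   = 0.35 / 51686977.6
   = 6.771531559e-09 s
   = 6.7715 ns

6.7715 ns


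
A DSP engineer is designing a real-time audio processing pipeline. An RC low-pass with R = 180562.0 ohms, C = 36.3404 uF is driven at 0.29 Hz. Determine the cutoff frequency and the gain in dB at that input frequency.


Step 1 — cutoff frequency:
fc = 1 / (2*pi*R*C)
C = 36.3404 uF = 3.63404e-05 F
fc = 1 / (2*pi*180562.0*3.63404e-05)
   = 0.0242552 Hz

Step 2 — magnitude at f = 0.29 Hz:
|H(f)| = 1 / sqrt(1 + (f/fc)^2)
f/fc = 0.29 / 0.0242552 = 11.956199
|H| = 1 / sqrt(1 + 142.950695) = 0.0833476
|H|_dB = 20*log10(0.0833476) = -21.58 dB

fc = 0.0242552 Hz; |H(0.29 Hz)| = -21.58 dB


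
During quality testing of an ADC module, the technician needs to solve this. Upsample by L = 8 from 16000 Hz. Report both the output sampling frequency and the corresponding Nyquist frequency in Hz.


Step 1 — output sample rate after interpolation by L:
fs_out = L * fs_in = 8 * 16000 = 128000 Hz

Step 2 — Nyquist frequency of the output stream:
f_Nyq = fs_out / 2 = 128000 / 2 = 64000.0 Hz

fs_out = 128000 Hz; f_Nyquist = 64000.0 Hz


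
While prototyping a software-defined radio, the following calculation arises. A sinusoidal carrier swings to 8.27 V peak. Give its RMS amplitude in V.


RMS voltage for a sinusoidal waveform:
V_rms = V_peak / sqrt(2)
      = 8.27 / 1.414214
      = 5.848 V

5.848 V


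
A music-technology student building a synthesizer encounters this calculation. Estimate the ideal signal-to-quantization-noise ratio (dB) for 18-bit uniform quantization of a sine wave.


Theoretical SNR for a full-scale sinusoid:
SNR = 6.02 * N + 1.76
    = 6.02 * 18 + 1.76
    = 108.36 + 1.76
    = 110.12 dB

110.12 dB


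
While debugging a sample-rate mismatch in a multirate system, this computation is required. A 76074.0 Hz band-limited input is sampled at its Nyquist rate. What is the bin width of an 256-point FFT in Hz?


Step 1 — Nyquist sampling rate:
fs = 2 * fmax = 2 * 76074.0 = 152148.0 Hz

Step 2 — DFT bin spacing:
df = fs / N = 152148.0 / 256 = 594.3281 Hz

594.3281 Hz


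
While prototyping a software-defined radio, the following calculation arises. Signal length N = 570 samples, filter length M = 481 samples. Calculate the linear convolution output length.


Linear convolution output length:
L = N + M - 1
  = 570 + 481 - 1
  = 1050 samples

1050


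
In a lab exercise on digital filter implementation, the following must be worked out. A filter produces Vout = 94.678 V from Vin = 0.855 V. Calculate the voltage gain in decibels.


Voltage gain in dB:
G = 20 * log10(Vout / Vin)
  = 20 * log10(94.678 / 0.855)
  = 20 * log10(110.734503)
  = 20 * 2.044283
  = 40.89 dB

40.89 dB


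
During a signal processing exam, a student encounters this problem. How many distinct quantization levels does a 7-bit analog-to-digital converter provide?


Number of quantization levels = 2^N
= 2^7
= 128

128


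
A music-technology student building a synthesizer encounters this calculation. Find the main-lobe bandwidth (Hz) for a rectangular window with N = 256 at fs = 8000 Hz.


Main lobe width for a rectangular window:
Width = 2 * fs / N
      = 2 * 8000 / 256
      = 16000 / 256
      = 62.5 Hz

62.5 Hz


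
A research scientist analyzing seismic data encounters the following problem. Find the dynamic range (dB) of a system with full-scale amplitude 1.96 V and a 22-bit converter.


Dynamic range from full-scale to LSB:
V_min = V_max / 2^bits = 1.96 / 2^22
DR = 20 * log10(V_max / V_min)
   = 20 * log10(2^22)
   = 20 * 22 * log10(2)
   = 132.45 dB

132.45 dB


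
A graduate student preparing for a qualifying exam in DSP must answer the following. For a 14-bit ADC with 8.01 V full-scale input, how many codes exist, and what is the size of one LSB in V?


Step 1 — number of quantization levels:
L = 2^N = 2^14 = 16384

Step 2 — LSB step size:
delta = Vfs / L
      = 8.01 / 16384
      = 0.00048889 V

Levels = 16384; step size = 0.00048889 V


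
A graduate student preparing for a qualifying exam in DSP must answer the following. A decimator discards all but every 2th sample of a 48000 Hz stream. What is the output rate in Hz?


Decimation reduces the sample rate:
fs_out = fs_in / M
       = 48000 / 2
       = 24000.0 Hz

24000.0 Hz


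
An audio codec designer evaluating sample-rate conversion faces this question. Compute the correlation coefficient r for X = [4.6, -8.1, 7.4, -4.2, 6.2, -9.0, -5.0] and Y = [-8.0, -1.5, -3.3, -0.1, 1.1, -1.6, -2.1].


Pearson correlation coefficient (population):
r = cov(X,Y) / (std(X) * std(Y))
Mean X = -1.1571, Mean Y = -2.2143
Cov(X,Y) = -4.980816
Std(X) = 6.483354, Std(Y) = 2.699433
r = -0.2846

-0.2846


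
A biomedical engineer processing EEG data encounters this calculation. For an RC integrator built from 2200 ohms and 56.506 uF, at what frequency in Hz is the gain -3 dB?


Cutoff frequency of a first-order RC filter:
fc = 1 / (2 * pi * R * C)
C = 56.506 uF = 5.6506e-05 F
fc = 1 / (2 * pi * 2200 * 5.6506e-05)
   = 1 / 0.78108287172848
   = 1.280274 Hz

1.280274 Hz


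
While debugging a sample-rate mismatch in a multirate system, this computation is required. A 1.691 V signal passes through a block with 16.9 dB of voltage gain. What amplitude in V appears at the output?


Output voltage from dB gain:
V_out = V_in * 10^(gain_dB / 20)
      = 1.691 * 10^(16.9 / 20)
      = 1.691 * 6.99842
      = 11.8343 V

11.8343 V


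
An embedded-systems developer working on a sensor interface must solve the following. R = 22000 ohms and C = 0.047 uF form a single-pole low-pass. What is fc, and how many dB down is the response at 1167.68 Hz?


Step 1 — cutoff frequency:
fc = 1 / (2*pi*R*C)
C = 0.047 uF = 4.7e-08 F
fc = 1 / (2*pi*22000*4.7e-08)
   = 153.922 Hz

Step 2 — magnitude at f = 1167.68 Hz:
|H(f)| = 1 / sqrt(1 + (f/fc)^2)
f/fc = 1167.68 / 153.922 = 7.58618
|H| = 1 / sqrt(1 + 57.550127) = 0.1306881
|H|_dB = 20*log10(0.1306881) = -17.68 dB

fc = 153.922 Hz; |H(1167.68 Hz)| = -17.68 dB


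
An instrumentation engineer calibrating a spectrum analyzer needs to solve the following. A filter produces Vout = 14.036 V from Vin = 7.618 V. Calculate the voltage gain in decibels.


Voltage gain in dB:
G = 20 * log10(Vout / Vin)
  = 20 * log10(14.036 / 7.618)
  = 20 * log10(1.842478)
  = 20 * 0.265402
  = 5.31 dB

5.31 dB


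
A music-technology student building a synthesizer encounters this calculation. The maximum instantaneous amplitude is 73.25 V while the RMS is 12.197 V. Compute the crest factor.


Crest factor is the ratio of peak to RMS:
CF = V_peak / V_rms
   = 73.25 / 12.197
   = 6.0056

6.0056


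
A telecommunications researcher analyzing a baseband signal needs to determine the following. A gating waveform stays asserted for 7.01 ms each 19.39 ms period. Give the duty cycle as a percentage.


Duty cycle as a percentage:
DC = (t_on / T) * 100
   = (7.01 / 19.39) * 100
   = 0.361527 * 100
   = 36.15 %

36.15 %


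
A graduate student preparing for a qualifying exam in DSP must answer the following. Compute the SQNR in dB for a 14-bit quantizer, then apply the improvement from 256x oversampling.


Step 1 — baseline SQNR at Nyquist:
SQNR_base = 6.02*N + 1.76
          = 6.02*14 + 1.76
          = 86.04 dB

Step 2 — oversampling processing gain:
G = 10*log10(OSR) = 10*log10(256) = 24.08 dB

Step 3 — total:
SQNR_total = 86.04 + 24.08 = 110.12 dB

Base SQNR = 86.04 dB; oversampled SQNR = 110.12 dB


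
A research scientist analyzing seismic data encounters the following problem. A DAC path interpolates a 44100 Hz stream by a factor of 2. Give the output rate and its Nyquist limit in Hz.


Step 1 — output sample rate after interpolation by L:
fs_out = L * fs_in = 2 * 44100 = 88200 Hz

Step 2 — Nyquist frequency of the output stream:
f_Nyq = fs_out / 2 = 88200 / 2 = 44100.0 Hz

fs_out = 88200 Hz; f_Nyquist = 44100.0 Hz


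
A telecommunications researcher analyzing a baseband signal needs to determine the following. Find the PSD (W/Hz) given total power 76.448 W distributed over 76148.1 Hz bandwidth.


Power spectral density:
PSD = P / BW
    = 76.448 / 76148.1
    = 0.00100394 W/Hz

0.00100394 W/Hz


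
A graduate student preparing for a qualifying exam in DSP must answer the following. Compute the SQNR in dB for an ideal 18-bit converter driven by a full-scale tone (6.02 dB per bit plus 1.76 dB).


Theoretical SNR for a full-scale sinusoid:
SNR = 6.02 * N + 1.76
    = 6.02 * 18 + 1.76
    = 108.36 + 1.76
    = 110.12 dB

110.12 dB


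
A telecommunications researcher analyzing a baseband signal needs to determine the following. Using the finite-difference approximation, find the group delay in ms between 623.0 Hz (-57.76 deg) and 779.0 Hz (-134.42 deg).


Group delay from phase difference:
tau = -d(phi)/d(omega)
d(phi) = -76.66 deg = -1.337969 rad
d(omega) = 2*pi*(779.0 - 623.0) = 980.1769 rad/s
tau = -(-1.337969) / 980.1769
    = 1.365 ms

1.365 ms


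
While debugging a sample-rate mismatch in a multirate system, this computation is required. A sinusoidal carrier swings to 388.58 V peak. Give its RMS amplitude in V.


RMS voltage for a sinusoidal waveform:
V_rms = V_peak / sqrt(2)
      = 388.58 / 1.414214
      = 274.768 V

274.768 V


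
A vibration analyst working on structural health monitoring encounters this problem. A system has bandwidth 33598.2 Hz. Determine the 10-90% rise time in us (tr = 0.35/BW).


Rise time from bandwidth relationship:
tr = 0.35 / BW
   = 0.35 / 33598.2
   = 1.041722473e-05 s
   = 10.4172 us

10.4172 us


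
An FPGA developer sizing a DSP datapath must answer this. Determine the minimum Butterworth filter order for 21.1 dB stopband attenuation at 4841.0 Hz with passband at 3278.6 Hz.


Butterworth filter order formula:
n = log10(10^(A/10) - 1) / (2 * log10(f_stop/f_pass))
10^(21.1/10) - 1 = 127.825
f_stop/f_pass = 4841.0 / 3278.6 = 1.4765
n = 6.2235 -> ceil = 7

7


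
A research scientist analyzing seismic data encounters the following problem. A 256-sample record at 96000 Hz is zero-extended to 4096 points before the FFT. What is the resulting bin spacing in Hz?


Frequency resolution after zero-padding:
N_padded = 256 * 16 = 4096
df = fs / N_padded
   = 96000 / 4096
   = 23.4375 Hz

23.4375 Hz


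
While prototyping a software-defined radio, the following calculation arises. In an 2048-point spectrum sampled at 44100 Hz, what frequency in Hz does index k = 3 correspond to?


Frequency of DFT bin k:
f_k = k * fs / N
    = 3 * 44100 / 2048
    = 132300 / 2048
    = 64.6 Hz

64.6 Hz


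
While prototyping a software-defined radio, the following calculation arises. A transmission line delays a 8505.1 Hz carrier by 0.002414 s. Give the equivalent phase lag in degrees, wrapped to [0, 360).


Phase shift from frequency and time delay:
phi = 360 * f * t_delay
    = 360 * 8505.1 * 0.002414
    = 7391.27 degrees
    mod 360 = 191.27 degrees

191.27 degrees


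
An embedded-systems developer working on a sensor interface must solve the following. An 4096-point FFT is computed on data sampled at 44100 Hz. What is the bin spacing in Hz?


DFT frequency resolution:
df = fs / N
   = 44100 / 4096
   = 10.7666 Hz

10.7666 Hz


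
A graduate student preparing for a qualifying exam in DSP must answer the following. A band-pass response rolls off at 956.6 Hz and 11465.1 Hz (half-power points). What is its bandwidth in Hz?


Bandwidth is the difference of -3dB frequencies:
BW = f_high - f_low
   = 11465.1 - 956.6
   = 10508.5 Hz

10508.5 Hz


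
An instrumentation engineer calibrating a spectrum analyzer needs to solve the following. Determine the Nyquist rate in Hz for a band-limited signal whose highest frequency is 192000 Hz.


The Nyquist rate is twice the maximum frequency component.
fs_min = 2 * fmax
      = 2 * 192000
      = 384000 Hz

384000


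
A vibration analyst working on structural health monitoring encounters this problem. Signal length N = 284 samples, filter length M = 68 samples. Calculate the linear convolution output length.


Linear convolution output length:
L = N + M - 1
  = 284 + 68 - 1
  = 351 samples

351


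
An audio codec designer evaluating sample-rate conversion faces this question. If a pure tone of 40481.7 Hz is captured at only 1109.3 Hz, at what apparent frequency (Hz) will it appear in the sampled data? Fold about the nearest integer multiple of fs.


Compute the nearest integer multiple of fs to the signal:
n = round(40481.7 / 1109.3) = 36
f_alias = |40481.7 - 36 * 1109.3|
        = |40481.7 - 39934.8|
        = 546.9 Hz

546.9


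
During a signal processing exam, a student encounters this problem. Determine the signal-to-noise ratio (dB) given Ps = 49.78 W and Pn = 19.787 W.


SNR in decibels:
SNR = 10 * log10(Ps / Pn)
    = 10 * log10(49.78 / 19.787)
    = 10 * log10(2.5158)
    = 10 * 0.4007
    = 4.01 dB

4.01 dB


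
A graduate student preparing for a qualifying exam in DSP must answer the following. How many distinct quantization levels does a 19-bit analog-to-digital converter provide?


Number of quantization levels = 2^N
= 2^19
= 524288

524288


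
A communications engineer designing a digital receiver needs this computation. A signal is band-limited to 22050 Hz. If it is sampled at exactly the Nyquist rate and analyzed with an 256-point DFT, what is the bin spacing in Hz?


Step 1 — Nyquist sampling rate:
fs = 2 * fmax = 2 * 22050 = 44100 Hz

Step 2 — DFT bin spacing:
df = fs / N = 44100 / 256 = 172.2656 Hz

172.2656 Hz


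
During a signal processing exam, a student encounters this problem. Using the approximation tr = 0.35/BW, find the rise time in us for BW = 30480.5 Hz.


Rise time from bandwidth relationship:
tr = 0.35 / BW
   = 0.35 / 30480.5
   = 1.148275127e-05 s
   = 11.4828 us

11.4828 us


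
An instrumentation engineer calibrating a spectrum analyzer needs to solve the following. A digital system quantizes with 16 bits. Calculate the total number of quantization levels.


Number of quantization levels = 2^N
= 2^16
= 65536

65536


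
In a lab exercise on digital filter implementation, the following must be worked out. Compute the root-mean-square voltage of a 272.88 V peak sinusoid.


RMS voltage for a sinusoidal waveform:
V_rms = V_peak / sqrt(2)
      = 272.88 / 1.414214
      = 192.955 V

192.955 V


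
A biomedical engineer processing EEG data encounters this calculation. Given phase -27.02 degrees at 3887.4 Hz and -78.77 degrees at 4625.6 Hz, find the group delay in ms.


Group delay from phase difference:
tau = -d(phi)/d(omega)
d(phi) = -51.75 deg = -0.903208 rad
d(omega) = 2*pi*(4625.6 - 3887.4) = 4638.2474 rad/s
tau = -(-0.903208) / 4638.2474
    = 0.1947 ms

0.1947 ms


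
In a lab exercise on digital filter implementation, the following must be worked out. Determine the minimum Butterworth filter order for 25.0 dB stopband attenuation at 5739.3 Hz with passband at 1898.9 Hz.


Butterworth filter order formula:
n = log10(10^(A/10) - 1) / (2 * log10(f_stop/f_pass))
10^(25.0/10) - 1 = 315.2278
f_stop/f_pass = 5739.3 / 1898.9 = 3.0224
n = 2.6008 -> ceil = 3

3


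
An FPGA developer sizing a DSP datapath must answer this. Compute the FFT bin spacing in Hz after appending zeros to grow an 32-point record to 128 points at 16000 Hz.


Frequency resolution after zero-padding:
N_padded = 32 * 4 = 128
df = fs / N_padded
   = 16000 / 128
   = 125.0 Hz

125.0 Hz


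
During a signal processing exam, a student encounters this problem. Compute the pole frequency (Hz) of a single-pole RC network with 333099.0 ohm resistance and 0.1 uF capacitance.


Cutoff frequency of a first-order RC filter:
fc = 1 / (2 * pi * R * C)
C = 0.1 uF = 1e-07 F
fc = 1 / (2 * pi * 333099.0 * 1e-07)
   = 1 / 0.20929227426362
   = 4.778007 Hz

4.778007 Hz


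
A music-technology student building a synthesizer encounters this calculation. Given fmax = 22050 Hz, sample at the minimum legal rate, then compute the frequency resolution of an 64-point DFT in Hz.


Step 1 — Nyquist sampling rate:
fs = 2 * fmax = 2 * 22050 = 44100 Hz

Step 2 — DFT bin spacing:
df = fs / N = 44100 / 64 = 689.0625 Hz

689.0625 Hz


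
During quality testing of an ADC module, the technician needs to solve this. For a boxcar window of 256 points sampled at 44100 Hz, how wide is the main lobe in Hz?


Main lobe width for a rectangular window:
Width = 2 * fs / N
      = 2 * 44100 / 256
      = 88200 / 256
      = 344.531 Hz

344.531 Hz


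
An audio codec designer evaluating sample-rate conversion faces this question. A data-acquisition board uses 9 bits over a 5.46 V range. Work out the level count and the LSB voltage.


Step 1 — number of quantization levels:
L = 2^N = 2^9 = 512

Step 2 — LSB step size:
delta = Vfs / L
      = 5.46 / 512
      = 0.01066406 V

Levels = 512; step size = 0.01066406 V


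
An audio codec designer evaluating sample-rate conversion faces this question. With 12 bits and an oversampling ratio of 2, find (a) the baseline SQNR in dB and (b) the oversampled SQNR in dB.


Step 1 — baseline SQNR at Nyquist:
SQNR_base = 6.02*N + 1.76
          = 6.02*12 + 1.76
          = 74.0 dB

Step 2 — oversampling processing gain:
G = 10*log10(OSR) = 10*log10(2) = 3.01 dB

Step 3 — total:
SQNR_total = 74.0 + 3.01 = 77.01 dB

Base SQNR = 74.0 dB; oversampled SQNR = 77.01 dB


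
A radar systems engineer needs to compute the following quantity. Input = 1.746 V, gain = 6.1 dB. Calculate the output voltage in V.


Output voltage from dB gain:
V_out = V_in * 10^(gain_dB / 20)
      = 1.746 * 10^(6.1 / 20)
      = 1.746 * 2.018366
      = 3.5241 V

3.5241 V


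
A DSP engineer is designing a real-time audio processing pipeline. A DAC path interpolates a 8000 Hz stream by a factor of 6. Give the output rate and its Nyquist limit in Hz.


Step 1 — output sample rate after interpolation by L:
fs_out = L * fs_in = 6 * 8000 = 48000 Hz

Step 2 — Nyquist frequency of the output stream:
f_Nyq = fs_out / 2 = 48000 / 2 = 24000.0 Hz

fs_out = 48000 Hz; f_Nyquist = 24000.0 Hz


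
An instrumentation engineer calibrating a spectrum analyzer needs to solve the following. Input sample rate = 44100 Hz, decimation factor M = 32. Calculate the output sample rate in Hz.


Decimation reduces the sample rate:
fs_out = fs_in / M
       = 44100 / 32
       = 1378.125 Hz

1378.125 Hz


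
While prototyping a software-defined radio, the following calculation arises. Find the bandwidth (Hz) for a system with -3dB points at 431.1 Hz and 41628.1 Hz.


Bandwidth is the difference of -3dB frequencies:
BW = f_high - f_low
   = 41628.1 - 431.1
   = 41197.0 Hz

41197.0 Hz


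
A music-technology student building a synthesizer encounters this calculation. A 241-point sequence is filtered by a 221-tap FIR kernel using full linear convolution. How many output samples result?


Linear convolution output length:
L = N + M - 1
  = 241 + 221 - 1
  = 461 samples

461


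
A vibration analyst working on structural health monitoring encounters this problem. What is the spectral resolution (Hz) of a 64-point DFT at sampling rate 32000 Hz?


DFT frequency resolution:
df = fs / N
   = 32000 / 64
   = 500.0 Hz

500.0 Hz


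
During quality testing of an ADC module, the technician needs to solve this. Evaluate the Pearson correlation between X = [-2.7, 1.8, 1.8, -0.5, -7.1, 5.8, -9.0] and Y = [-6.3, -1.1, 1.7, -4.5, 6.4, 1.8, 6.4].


Pearson correlation coefficient (population):
r = cov(X,Y) / (std(X) * std(Y))
Mean X = -1.4143, Mean Y = 0.6286
Cov(X,Y) = -9.433878
Std(X) = 4.85605, Std(Y) = 4.573749
r = -0.4248

-0.4248


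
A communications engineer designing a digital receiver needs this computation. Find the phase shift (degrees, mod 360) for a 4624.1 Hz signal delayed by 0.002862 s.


Phase shift from frequency and time delay:
phi = 360 * f * t_delay
    = 360 * 4624.1 * 0.002862
    = 4764.3 degrees
    mod 360 = 84.3 degrees

84.3 degrees


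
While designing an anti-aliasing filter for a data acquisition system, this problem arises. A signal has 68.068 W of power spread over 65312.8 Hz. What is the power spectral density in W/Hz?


Power spectral density:
PSD = P / BW
    = 68.068 / 65312.8
    = 0.00104218 W/Hz

0.00104218 W/Hz


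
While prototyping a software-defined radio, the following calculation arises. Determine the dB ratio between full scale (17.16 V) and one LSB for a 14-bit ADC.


Dynamic range from full-scale to LSB:
V_min = V_max / 2^bits = 17.16 / 2^14
DR = 20 * log10(V_max / V_min)
   = 20 * log10(2^14)
   = 20 * 14 * log10(2)
   = 84.29 dB

84.29 dB


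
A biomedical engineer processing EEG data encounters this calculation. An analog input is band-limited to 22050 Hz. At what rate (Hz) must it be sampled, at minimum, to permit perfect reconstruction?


The Nyquist rate is twice the maximum frequency component.
fs_min = 2 * fmax
      = 2 * 22050
      = 44100 Hz

44100


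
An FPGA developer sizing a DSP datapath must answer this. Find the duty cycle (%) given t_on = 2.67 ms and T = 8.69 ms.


Duty cycle as a percentage:
DC = (t_on / T) * 100
   = (2.67 / 8.69) * 100
   = 0.30725 * 100
   = 30.72 %

30.72 %


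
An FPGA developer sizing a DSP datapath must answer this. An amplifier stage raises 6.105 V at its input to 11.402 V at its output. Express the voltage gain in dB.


Voltage gain in dB:
G = 20 * log10(Vout / Vin)
  = 20 * log10(11.402 / 6.105)
  = 20 * log10(1.867649)
  = 20 * 0.271295
  = 5.43 dB

5.43 dB


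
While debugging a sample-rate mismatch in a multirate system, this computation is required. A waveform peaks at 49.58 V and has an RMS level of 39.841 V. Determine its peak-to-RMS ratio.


Crest factor is the ratio of peak to RMS:
CF = V_peak / V_rms
   = 49.58 / 39.841
   = 1.2444

1.2444


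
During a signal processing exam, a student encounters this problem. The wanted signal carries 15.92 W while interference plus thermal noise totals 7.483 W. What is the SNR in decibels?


SNR in decibels:
SNR = 10 * log10(Ps / Pn)
    = 10 * log10(15.92 / 7.483)
    = 10 * log10(2.1275)
    = 10 * 0.3279
    = 3.28 dB

3.28 dB


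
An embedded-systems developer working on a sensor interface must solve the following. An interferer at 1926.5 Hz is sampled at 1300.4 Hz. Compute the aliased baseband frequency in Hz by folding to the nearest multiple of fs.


Compute the nearest integer multiple of fs to the signal:
n = round(1926.5 / 1300.4) = 1
f_alias = |1926.5 - 1 * 1300.4|
        = |1926.5 - 1300.4|
        = 626.1 Hz

626.1


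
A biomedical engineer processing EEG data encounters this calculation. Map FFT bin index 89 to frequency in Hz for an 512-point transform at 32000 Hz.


Frequency of DFT bin k:
f_k = k * fs / N
    = 89 * 32000 / 512
    = 2848000 / 512
    = 5562.5 Hz

5562.5 Hz


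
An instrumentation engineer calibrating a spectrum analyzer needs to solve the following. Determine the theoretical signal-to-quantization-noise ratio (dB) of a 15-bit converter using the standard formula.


Theoretical SNR for a full-scale sinusoid:
SNR = 6.02 * N + 1.76
    = 6.02 * 15 + 1.76
    = 90.3 + 1.76
    = 92.06 dB

92.06 dB


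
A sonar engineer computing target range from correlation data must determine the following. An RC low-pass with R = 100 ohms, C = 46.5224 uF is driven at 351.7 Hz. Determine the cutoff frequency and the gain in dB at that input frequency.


Step 1 — cutoff frequency:
fc = 1 / (2*pi*R*C)
C = 46.5224 uF = 4.65224e-05 F
fc = 1 / (2*pi*100*4.65224e-05)
   = 34.2104 Hz

Step 2 — magnitude at f = 351.7 Hz:
|H(f)| = 1 / sqrt(1 + (f/fc)^2)
f/fc = 351.7 / 34.2104 = 10.280499
|H| = 1 / sqrt(1 + 105.68866) = 0.0968146
|H|_dB = 20*log10(0.0968146) = -20.28 dB

fc = 34.2104 Hz; |H(351.7 Hz)| = -20.28 dB


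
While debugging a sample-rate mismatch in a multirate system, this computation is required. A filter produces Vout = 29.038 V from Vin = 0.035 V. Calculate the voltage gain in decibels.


Voltage gain in dB:
G = 20 * log10(Vout / Vin)
  = 20 * log10(29.038 / 0.035)
  = 20 * log10(829.657143)
  = 20 * 2.918899
  = 58.38 dB

58.38 dB


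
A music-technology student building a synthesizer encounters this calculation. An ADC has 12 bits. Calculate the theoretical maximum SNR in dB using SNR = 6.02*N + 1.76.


Theoretical SNR for a full-scale sinusoid:
SNR = 6.02 * N + 1.76
    = 6.02 * 12 + 1.76
    = 72.24 + 1.76
    = 74.0 dB

74.0 dB


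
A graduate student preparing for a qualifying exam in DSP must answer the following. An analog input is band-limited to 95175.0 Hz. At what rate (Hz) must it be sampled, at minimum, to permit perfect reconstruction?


The Nyquist rate is twice the maximum frequency component.
fs_min = 2 * fmax
      = 2 * 95175.0
      = 190350.0 Hz

190350.0


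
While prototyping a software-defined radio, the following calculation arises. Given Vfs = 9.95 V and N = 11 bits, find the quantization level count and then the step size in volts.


Step 1 — number of quantization levels:
L = 2^N = 2^11 = 2048

Step 2 — LSB step size:
delta = Vfs / L
      = 9.95 / 2048
      = 0.0048584 V

Levels = 2048; step size = 0.0048584 V
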